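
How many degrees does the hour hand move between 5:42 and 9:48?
The hour hand moves 0.5 degrees per minute.
Time elapsed: 9:48 - 5:42 = 246 minutes
Angular displacement: 246 x 0.5 = 123 degrees

Final answer: 123 degrees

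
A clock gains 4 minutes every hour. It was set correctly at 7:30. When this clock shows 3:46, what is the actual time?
For every 60 true minutes, the faulty clock advances 64 minutes, so 1 faulty-clock minute corresponds to 60/64 true minutes.
From 7:30 to 3:46 on the faulty dial is 496 minutes.
True elapsed: 496 x 60/64 = 465 minutes = 7 hours and 45 minutes.
True time: 7:30 + 7 hours and 45 minutes = 3:15.

Final answer: 3:15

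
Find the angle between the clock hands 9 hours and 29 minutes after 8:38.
First find the time 9 hours and 29 minutes after 8:38.
Total minutes: 8 x 60 + 38 + 9 x 60 + 29 = 1087.
1087 mod 720 = 367 minutes = 6:07.
Now compute the angle at 6:07:
Hour hand: 6 x 30 + 7 x 0.5 = 183.5 degrees
Minute hand: 7 x 6 = 42 degrees
Difference: |183.5 - 42| = 141.5 degrees
The angle is 141.5 degrees

Final answer: 141.5 degrees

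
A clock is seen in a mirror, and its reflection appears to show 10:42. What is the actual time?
Reflection across the vertical (12-6) axis maps a hand at angle A degrees to (360 - A) degrees, which sends a reading of T minutes past 12:00 to (720 - T) minutes past 12:00.
Mirror reads 10:42 = 642 minutes past 12:00.
Actual time: (720 - 642) mod 720 = 78 minutes = 1:18.

Final answer: 1:18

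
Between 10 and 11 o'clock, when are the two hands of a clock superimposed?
The minute hand gains 5.5 degrees per minute on the hour hand.
At 10:00, the hour hand is at 300 degrees and the minute hand is at 0 degrees.
The gap is 300 degrees. Time to close: 300/5.5 = 60 x 10/11 = 54.55 minutes.
The hands overlap at 54.55 minutes past 10:00.

Final answer: 54.55 minutes past 10:00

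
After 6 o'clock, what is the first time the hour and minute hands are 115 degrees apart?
At t minutes past 6:00, the hour hand is at 30 x 6 + 0.5t degrees and the minute hand is at 6t degrees.
The smaller angle between them is 115 degrees when |30H - 5.5t| = 115 or |30H - 5.5t| = 245.
With H = 6, solve 30 x 6 - 5.5t = +/- target for each target:
  t = (30 x 6 - 115) / 5.5 = 11.82
  t = (30 x 6 + 115) / 5.5 = 53.64
  t = (30 x 6 - 245) / 5.5 = -11.82 (outside (0, 60))
  t = (30 x 6 + 245) / 5.5 = 77.27 (outside (0, 60))
Valid solutions in (0, 60): {11.82, 53.64} minutes.
The first occurrence is t = 11.82 minutes.
The hands form a 115-degree angle at 11.82 minutes past 6:00.

Final answer: 11.82 minutes past 6:00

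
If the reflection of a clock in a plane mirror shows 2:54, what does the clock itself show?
Reflection across the vertical (12-6) axis maps a hand at angle A degrees to (360 - A) degrees, which sends a reading of T minutes past 12:00 to (720 - T) minutes past 12:00.
Mirror reads 2:54 = 174 minutes past 12:00.
Actual time: (720 - 174) mod 720 = 546 minutes = 9:06.

Final answer: 9:06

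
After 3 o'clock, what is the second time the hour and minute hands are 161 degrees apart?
At t minutes past 3:00, the hour hand is at 30 x 3 + 0.5t degrees and the minute hand is at 6t degrees.
The smaller angle between them is 161 degrees when |30H - 5.5t| = 161 or |30H - 5.5t| = 199.
With H = 3, solve 30 x 3 - 5.5t = +/- target for each target:
  t = (30 x 3 - 161) / 5.5 = -12.91 (outside (0, 60))
  t = (30 x 3 + 161) / 5.5 = 45.64
  t = (30 x 3 - 199) / 5.5 = -19.82 (outside (0, 60))
  t = (30 x 3 + 199) / 5.5 = 52.55
Valid solutions in (0, 60): {45.64, 52.55} minutes.
The second occurrence is t = 52.55 minutes.
The hands form a 161-degree angle at 52.55 minutes past 3:00.

Final answer: 52.55 minutes past 3:00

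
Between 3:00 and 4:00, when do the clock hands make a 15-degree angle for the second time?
At t minutes past 3:00, the hour hand is at 30 x 3 + 0.5t degrees and the minute hand is at 6t degrees.
The smaller angle between them is 15 degrees when |30H - 5.5t| = 15 or |30H - 5.5t| = 345.
With H = 3, solve 30 x 3 - 5.5t = +/- target for each target:
  t = (30 x 3 - 15) / 5.5 = 13.64
  t = (30 x 3 + 15) / 5.5 = 19.09
  t = (30 x 3 - 345) / 5.5 = -46.36 (outside (0, 60))
  t = (30 x 3 + 345) / 5.5 = 79.09 (outside (0, 60))
Valid solutions in (0, 60): {13.64, 19.09} minutes.
The second occurrence is t = 19.09 minutes.
The hands form a 15-degree angle at 19.09 minutes past 3:00.

Final answer: 19.09 minutes past 3:00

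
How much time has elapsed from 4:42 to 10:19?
From 4:42 to 10:19:
(10 x 60 + 19) - (4 x 60 + 42) = 619 - 282 = 337 minutes
= 5 hours and 37 minutes

Final answer: 5 hours and 37 minutes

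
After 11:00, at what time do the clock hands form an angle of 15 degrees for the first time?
At t minutes past 11:00, the hour hand is at 30 x 11 + 0.5t degrees and the minute hand is at 6t degrees.
The smaller angle between them is 15 degrees when |30H - 5.5t| = 15 or |30H - 5.5t| = 345.
With H = 11, solve 30 x 11 - 5.5t = +/- target for each target:
  t = (30 x 11 - 15) / 5.5 = 57.27
  t = (30 x 11 + 15) / 5.5 = 62.73 (outside (0, 60))
  t = (30 x 11 - 345) / 5.5 = -2.73 (outside (0, 60))
  t = (30 x 11 + 345) / 5.5 = 122.73 (outside (0, 60))
Valid solutions in (0, 60): {57.27} minutes.
The first occurrence is t = 57.27 minutes.
The hands form a 15-degree angle at 57.27 minutes past 11:00.

Final answer: 57.27 minutes past 11:00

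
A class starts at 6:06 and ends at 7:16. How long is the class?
From 6:06 to 7:16:
(7 x 60 + 16) - (6 x 60 + 6) = 436 - 366 = 70 minutes
= 1 hour and 10 minutes

Final answer: 1 hour and 10 minutes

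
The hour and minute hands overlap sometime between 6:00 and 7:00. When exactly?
The minute hand gains 5.5 degrees per minute on the hour hand.
At 6:00, the hour hand is at 180 degrees and the minute hand is at 0 degrees.
The gap is 180 degrees. Time to close: 180/5.5 = 60 x 6/11 = 32.73 minutes.
The hands overlap at 32.73 minutes past 6:00.

Final answer: 32.73 minutes past 6:00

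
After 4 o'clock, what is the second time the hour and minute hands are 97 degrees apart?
At t minutes past 4:00, the hour hand is at 30 x 4 + 0.5t degrees and the minute hand is at 6t degrees.
The smaller angle between them is 97 degrees when |30H - 5.5t| = 97 or |30H - 5.5t| = 263.
With H = 4, solve 30 x 4 - 5.5t = +/- target for each target:
  t = (30 x 4 - 97) / 5.5 = 4.18
  t = (30 x 4 + 97) / 5.5 = 39.45
  t = (30 x 4 - 263) / 5.5 = -26 (outside (0, 60))
  t = (30 x 4 + 263) / 5.5 = 69.64 (outside (0, 60))
Valid solutions in (0, 60): {4.18, 39.45} minutes.
The second occurrence is t = 39.45 minutes.
The hands form a 97-degree angle at 39.45 minutes past 4:00.

Final answer: 39.45 minutes past 4:00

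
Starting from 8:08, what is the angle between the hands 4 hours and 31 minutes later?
First find the time 4 hours and 31 minutes after 8:08.
Total minutes: 8 x 60 + 8 + 4 x 60 + 31 = 759.
759 mod 720 = 39 minutes = 12:39.
Now compute the angle at 12:39:
Hour hand: 0 x 30 + 39 x 0.5 = 19.5 degrees
Minute hand: 39 x 6 = 234 degrees
Difference: |19.5 - 234| = 214.5 degrees
Smaller angle: 360 - 214.5 = 145.5 degrees

Final answer: 145.5 degrees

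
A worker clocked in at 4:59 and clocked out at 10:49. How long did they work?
From 4:59 to 10:49:
(10 x 60 + 49) - (4 x 60 + 59) = 649 - 299 = 350 minutes
= 5 hours and 50 minutes

Final answer: 5 hours and 50 minutes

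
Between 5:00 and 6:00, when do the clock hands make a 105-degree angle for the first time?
At t minutes past 5:00, the hour hand is at 30 x 5 + 0.5t degrees and the minute hand is at 6t degrees.
The smaller angle between them is 105 degrees when |30H - 5.5t| = 105 or |30H - 5.5t| = 255.
With H = 5, solve 30 x 5 - 5.5t = +/- target for each target:
  t = (30 x 5 - 105) / 5.5 = 8.18
  t = (30 x 5 + 105) / 5.5 = 46.36
  t = (30 x 5 - 255) / 5.5 = -19.09 (outside (0, 60))
  t = (30 x 5 + 255) / 5.5 = 73.64 (outside (0, 60))
Valid solutions in (0, 60): {8.18, 46.36} minutes.
The first occurrence is t = 8.18 minutes.
The hands form a 105-degree angle at 8.18 minutes past 5:00.

Final answer: 8.18 minutes past 5:00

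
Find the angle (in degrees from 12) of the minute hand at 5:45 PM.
The minute hand moves 6 degrees per minute.
At 5:45: 45 x 6 = 270 degrees

Final answer: 270 degrees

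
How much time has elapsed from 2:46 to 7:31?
From 2:46 to 7:31:
(7 x 60 + 31) - (2 x 60 + 46) = 451 - 166 = 285 minutes
= 4 hours and 45 minutes

Final answer: 4 hours and 45 minutes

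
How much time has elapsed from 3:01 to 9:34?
From 3:01 to 9:34:
(9 x 60 + 34) - (3 x 60 + 1) = 574 - 181 = 393 minutes
= 6 hours and 33 minutes

Final answer: 6 hours and 33 minutes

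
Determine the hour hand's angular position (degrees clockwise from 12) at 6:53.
The hour hand moves 30 degrees per hour and 0.5 degrees per minute.
At 6:53: (6) x 30 + 53 x 0.5 = 180 + 26.5 = 206.5 degrees

Final answer: 206.5 degrees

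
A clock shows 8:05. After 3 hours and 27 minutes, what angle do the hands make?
First find the time 3 hours and 27 minutes after 8:05.
Total minutes: 8 x 60 + 5 + 3 x 60 + 27 = 692.
692 mod 720 = 692 minutes = 11:32.
Now compute the angle at 11:32:
Hour hand: 11 x 30 + 32 x 0.5 = 346 degrees
Minute hand: 32 x 6 = 192 degrees
Difference: |346 - 192| = 154 degrees
The angle is 154 degrees

Final answer: 154 degrees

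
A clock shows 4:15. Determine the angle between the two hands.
Hour hand position: 4 x 30 + 15 x 0.5 = 127.5 degrees
Minute hand position: 15 x 6 = 90 degrees
Difference: |127.5 - 90| = 37.5 degrees
The angle between the hands is 37.5 degrees

Final answer: 37.5 degrees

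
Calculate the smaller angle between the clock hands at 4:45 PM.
Hour hand position: 4 x 30 + 45 x 0.5 = 142.5 degrees
Minute hand position: 45 x 6 = 270 degrees
Difference: |142.5 - 270| = 127.5 degrees
The angle between the hands is 127.5 degrees

Final answer: 127.5 degrees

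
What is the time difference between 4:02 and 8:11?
From 4:02 to 8:11:
(8 x 60 + 11) - (4 x 60 + 2) = 491 - 242 = 249 minutes
= 4 hours and 9 minutes

Final answer: 4 hours and 9 minutes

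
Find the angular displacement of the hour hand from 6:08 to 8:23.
The hour hand moves 0.5 degrees per minute.
Time elapsed: 8:23 - 6:08 = 135 minutes
Angular displacement: 135 x 0.5 = 67.5 degrees

Final answer: 67.5 degrees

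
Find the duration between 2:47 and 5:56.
From 2:47 to 5:56:
(5 x 60 + 56) - (2 x 60 + 47) = 356 - 167 = 189 minutes
= 3 hours and 9 minutes

Final answer: 3 hours and 9 minutes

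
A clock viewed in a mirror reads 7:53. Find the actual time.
Reflection across the vertical (12-6) axis maps a hand at angle A degrees to (360 - A) degrees, which sends a reading of T minutes past 12:00 to (720 - T) minutes past 12:00.
Mirror reads 7:53 = 473 minutes past 12:00.
Actual time: (720 - 473) mod 720 = 247 minutes = 4:07.

Final answer: 4:07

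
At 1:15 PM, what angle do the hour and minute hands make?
Hour hand position: 1 x 30 + 15 x 0.5 = 37.5 degrees
Minute hand position: 15 x 6 = 90 degrees
Difference: |37.5 - 90| = 52.5 degrees
The angle between the hands is 52.5 degrees

Final answer: 52.5 degrees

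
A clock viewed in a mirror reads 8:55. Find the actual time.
Reflection across the vertical (12-6) axis maps a hand at angle A degrees to (360 - A) degrees, which sends a reading of T minutes past 12:00 to (720 - T) minutes past 12:00.
Mirror reads 8:55 = 535 minutes past 12:00.
Actual time: (720 - 535) mod 720 = 185 minutes = 3:05.

Final answer: 3:05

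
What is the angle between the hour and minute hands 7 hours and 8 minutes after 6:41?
First find the time 7 hours and 8 minutes after 6:41.
Total minutes: 6 x 60 + 41 + 7 x 60 + 8 = 829.
829 mod 720 = 109 minutes = 1:49.
Now compute the angle at 1:49:
Hour hand: 1 x 30 + 49 x 0.5 = 54.5 degrees
Minute hand: 49 x 6 = 294 degrees
Difference: |54.5 - 294| = 239.5 degrees
Smaller angle: 360 - 239.5 = 120.5 degrees

Final answer: 120.5 degrees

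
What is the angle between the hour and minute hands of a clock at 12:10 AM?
Hour hand position: 0 x 30 + 10 x 0.5 = 5 degrees
Minute hand position: 10 x 6 = 60 degrees
Difference: |5 - 60| = 55 degrees
The angle between the hands is 55 degrees

Final answer: 55 degrees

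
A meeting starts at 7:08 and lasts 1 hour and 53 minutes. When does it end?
Starting time: 7:08
Adding 53 minutes to 8 minutes: 8 + 53 = 61 minutes = 1 hour and 1 minute
Adding 1 hour: 7 + 1 + 1 (carry) = 9
Final time: 9:01

Final answer: 9:01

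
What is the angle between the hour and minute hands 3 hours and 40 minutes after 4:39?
First find the time 3 hours and 40 minutes after 4:39.
Total minutes: 4 x 60 + 39 + 3 x 60 + 40 = 499.
499 mod 720 = 499 minutes = 8:19.
Now compute the angle at 8:19:
Hour hand: 8 x 30 + 19 x 0.5 = 249.5 degrees
Minute hand: 19 x 6 = 114 degrees
Difference: |249.5 - 114| = 135.5 degrees
The angle is 135.5 degrees

Final answer: 135.5 degrees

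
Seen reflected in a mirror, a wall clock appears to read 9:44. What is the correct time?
Reflection across the vertical (12-6) axis maps a hand at angle A degrees to (360 - A) degrees, which sends a reading of T minutes past 12:00 to (720 - T) minutes past 12:00.
Mirror reads 9:44 = 584 minutes past 12:00.
Actual time: (720 - 584) mod 720 = 136 minutes = 2:16.

Final answer: 2:16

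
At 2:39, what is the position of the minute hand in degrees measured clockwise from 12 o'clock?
The minute hand moves 6 degrees per minute.
At 2:39: 39 x 6 = 234 degrees

Final answer: 234 degrees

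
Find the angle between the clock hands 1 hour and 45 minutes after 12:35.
First find the time 1 hour and 45 minutes after 12:35.
Total minutes: 12 x 60 + 35 + 1 x 60 + 45 = 860.
860 mod 720 = 140 minutes = 2:20.
Now compute the angle at 2:20:
Hour hand: 2 x 30 + 20 x 0.5 = 70 degrees
Minute hand: 20 x 6 = 120 degrees
Difference: |70 - 120| = 50 degrees
The angle is 50 degrees

Final answer: 50 degrees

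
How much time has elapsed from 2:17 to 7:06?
From 2:17 to 7:06:
(7 x 60 + 6) - (2 x 60 + 17) = 426 - 137 = 289 minutes
= 4 hours and 49 minutes

Final answer: 4 hours and 49 minutes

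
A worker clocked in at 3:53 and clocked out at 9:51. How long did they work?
From 3:53 to 9:51:
(9 x 60 + 51) - (3 x 60 + 53) = 591 - 233 = 358 minutes
= 5 hours and 58 minutes

Final answer: 5 hours and 58 minutes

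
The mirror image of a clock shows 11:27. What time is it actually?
Reflection across the vertical (12-6) axis maps a hand at angle A degrees to (360 - A) degrees, which sends a reading of T minutes past 12:00 to (720 - T) minutes past 12:00.
Mirror reads 11:27 = 687 minutes past 12:00.
Actual time: (720 - 687) mod 720 = 33 minutes = 12:33.

Final answer: 12:33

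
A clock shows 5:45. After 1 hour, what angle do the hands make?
First find the time 1 hour after 5:45.
Total minutes: 5 x 60 + 45 + 1 x 60 + 0 = 405.
405 mod 720 = 405 minutes = 6:45.
Now compute the angle at 6:45:
Hour hand: 6 x 30 + 45 x 0.5 = 202.5 degrees
Minute hand: 45 x 6 = 270 degrees
Difference: |202.5 - 270| = 67.5 degrees
The angle is 67.5 degrees

Final answer: 67.5 degrees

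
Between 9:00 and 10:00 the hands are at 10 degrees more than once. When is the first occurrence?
At t minutes past 9:00, the hour hand is at 30 x 9 + 0.5t degrees and the minute hand is at 6t degrees.
The smaller angle between them is 10 degrees when |30H - 5.5t| = 10 or |30H - 5.5t| = 350.
With H = 9, solve 30 x 9 - 5.5t = +/- target for each target:
  t = (30 x 9 - 10) / 5.5 = 47.27
  t = (30 x 9 + 10) / 5.5 = 50.91
  t = (30 x 9 - 350) / 5.5 = -14.55 (outside (0, 60))
  t = (30 x 9 + 350) / 5.5 = 112.73 (outside (0, 60))
Valid solutions in (0, 60): {47.27, 50.91} minutes.
The first occurrence is t = 47.27 minutes.
The hands form a 10-degree angle at 47.27 minutes past 9:00.

Final answer: 47.27 minutes past 9:00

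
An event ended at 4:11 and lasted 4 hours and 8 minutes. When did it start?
Starting time: 4:11 = 251 total minutes past 12:00
Subtracting: 4 hours and 8 minutes = 248 minutes
251 - 248 = 3 minutes
= 3 minutes past 12:00 = 12:03

Final answer: 12:03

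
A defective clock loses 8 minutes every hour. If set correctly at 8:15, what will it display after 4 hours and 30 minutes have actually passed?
For every 60 true minutes, the faulty clock advances 60 - 8 = 52 minutes.
True elapsed: 4 hours and 30 minutes = 270 minutes.
Faulty clock advances: 270 x 52/60 = 234 minutes (drift: 36 minutes behind).
Shown time: 8:15 + 234 minutes = 12:09.

Final answer: 12:09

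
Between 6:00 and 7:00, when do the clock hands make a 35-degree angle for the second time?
At t minutes past 6:00, the hour hand is at 30 x 6 + 0.5t degrees and the minute hand is at 6t degrees.
The smaller angle between them is 35 degrees when |30H - 5.5t| = 35 or |30H - 5.5t| = 325.
With H = 6, solve 30 x 6 - 5.5t = +/- target for each target:
  t = (30 x 6 - 35) / 5.5 = 26.36
  t = (30 x 6 + 35) / 5.5 = 39.09
  t = (30 x 6 - 325) / 5.5 = -26.36 (outside (0, 60))
  t = (30 x 6 + 325) / 5.5 = 91.82 (outside (0, 60))
Valid solutions in (0, 60): {26.36, 39.09} minutes.
The second occurrence is t = 39.09 minutes.
The hands form a 35-degree angle at 39.09 minutes past 6:00.

Final answer: 39.09 minutes past 6:00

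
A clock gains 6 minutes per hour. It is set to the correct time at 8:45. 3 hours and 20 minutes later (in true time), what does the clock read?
For every 60 true minutes, the faulty clock advances 60 + 6 = 66 minutes.
True elapsed: 3 hours and 20 minutes = 200 minutes.
Faulty clock advances: 200 x 66/60 = 220 minutes (drift: 20 minutes ahead).
Shown time: 8:45 + 220 minutes = 12:25.

Final answer: 12:25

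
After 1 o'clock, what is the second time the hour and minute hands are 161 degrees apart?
At t minutes past 1:00, the hour hand is at 30 x 1 + 0.5t degrees and the minute hand is at 6t degrees.
The smaller angle between them is 161 degrees when |30H - 5.5t| = 161 or |30H - 5.5t| = 199.
With H = 1, solve 30 x 1 - 5.5t = +/- target for each target:
  t = (30 x 1 - 161) / 5.5 = -23.82 (outside (0, 60))
  t = (30 x 1 + 161) / 5.5 = 34.73
  t = (30 x 1 - 199) / 5.5 = -30.73 (outside (0, 60))
  t = (30 x 1 + 199) / 5.5 = 41.64
Valid solutions in (0, 60): {34.73, 41.64} minutes.
The second occurrence is t = 41.64 minutes.
The hands form a 161-degree angle at 41.64 minutes past 1:00.

Final answer: 41.64 minutes past 1:00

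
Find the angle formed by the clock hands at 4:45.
Hour hand position: 4 x 30 + 45 x 0.5 = 142.5 degrees
Minute hand position: 45 x 6 = 270 degrees
Difference: |142.5 - 270| = 127.5 degrees
The angle between the hands is 127.5 degrees

Final answer: 127.5 degrees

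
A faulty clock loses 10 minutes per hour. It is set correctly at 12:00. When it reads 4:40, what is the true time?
For every 60 true minutes, the faulty clock advances 50 minutes, so 1 faulty-clock minute corresponds to 60/50 true minutes.
From 12:00 to 4:40 on the faulty dial is 280 minutes.
True elapsed: 280 x 60/50 = 336 minutes = 5 hours and 36 minutes.
True time: 12:00 + 5 hours and 36 minutes = 5:36.

Final answer: 5:36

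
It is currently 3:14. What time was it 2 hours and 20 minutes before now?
Starting time: 3:14 = 194 total minutes past 12:00
Subtracting: 2 hours and 20 minutes = 140 minutes
194 - 140 = 54 minutes
= 54 minutes past 12:00 = 12:54

Final answer: 12:54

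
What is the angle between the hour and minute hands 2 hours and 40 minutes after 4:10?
First find the time 2 hours and 40 minutes after 4:10.
Total minutes: 4 x 60 + 10 + 2 x 60 + 40 = 410.
410 mod 720 = 410 minutes = 6:50.
Now compute the angle at 6:50:
Hour hand: 6 x 30 + 50 x 0.5 = 205 degrees
Minute hand: 50 x 6 = 300 degrees
Difference: |205 - 300| = 95 degrees
The angle is 95 degrees

Final answer: 95 degrees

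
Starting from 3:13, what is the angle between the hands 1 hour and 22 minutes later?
First find the time 1 hour and 22 minutes after 3:13.
Total minutes: 3 x 60 + 13 + 1 x 60 + 22 = 275.
275 mod 720 = 275 minutes = 4:35.
Now compute the angle at 4:35:
Hour hand: 4 x 30 + 35 x 0.5 = 137.5 degrees
Minute hand: 35 x 6 = 210 degrees
Difference: |137.5 - 210| = 72.5 degrees
The angle is 72.5 degrees

Final answer: 72.5 degrees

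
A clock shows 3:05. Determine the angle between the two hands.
Hour hand position: 3 x 30 + 5 x 0.5 = 92.5 degrees
Minute hand position: 5 x 6 = 30 degrees
Difference: |92.5 - 30| = 62.5 degrees
The angle between the hands is 62.5 degrees

Final answer: 62.5 degrees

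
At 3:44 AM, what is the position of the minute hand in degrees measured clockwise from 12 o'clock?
The minute hand moves 6 degrees per minute.
At 3:44: 44 x 6 = 264 degrees

Final answer: 264 degrees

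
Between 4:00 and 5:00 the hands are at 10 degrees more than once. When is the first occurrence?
At t minutes past 4:00, the hour hand is at 30 x 4 + 0.5t degrees and the minute hand is at 6t degrees.
The smaller angle between them is 10 degrees when |30H - 5.5t| = 10 or |30H - 5.5t| = 350.
With H = 4, solve 30 x 4 - 5.5t = +/- target for each target:
  t = (30 x 4 - 10) / 5.5 = 20
  t = (30 x 4 + 10) / 5.5 = 23.64
  t = (30 x 4 - 350) / 5.5 = -41.82 (outside (0, 60))
  t = (30 x 4 + 350) / 5.5 = 85.45 (outside (0, 60))
Valid solutions in (0, 60): {20, 23.64} minutes.
The first occurrence is t = 20 minutes.
The hands form a 10-degree angle at 20 minutes past 4:00.

Final answer: 20 minutes past 4:00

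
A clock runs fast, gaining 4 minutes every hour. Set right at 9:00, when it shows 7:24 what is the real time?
For every 60 true minutes, the faulty clock advances 64 minutes, so 1 faulty-clock minute corresponds to 60/64 true minutes.
From 9:00 to 7:24 on the faulty dial is 624 minutes.
True elapsed: 624 x 60/64 = 585 minutes = 9 hours and 45 minutes.
True time: 9:00 + 9 hours and 45 minutes = 6:45.

Final answer: 6:45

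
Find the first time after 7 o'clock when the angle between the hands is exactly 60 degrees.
At t minutes past 7:00, the hour hand is at 30 x 7 + 0.5t degrees and the minute hand is at 6t degrees.
The smaller angle between them is 60 degrees when |30H - 5.5t| = 60 or |30H - 5.5t| = 300.
With H = 7, solve 30 x 7 - 5.5t = +/- target for each target:
  t = (30 x 7 - 60) / 5.5 = 27.27
  t = (30 x 7 + 60) / 5.5 = 49.09
  t = (30 x 7 - 300) / 5.5 = -16.36 (outside (0, 60))
  t = (30 x 7 + 300) / 5.5 = 92.73 (outside (0, 60))
Valid solutions in (0, 60): {27.27, 49.09} minutes.
The first occurrence is t = 27.27 minutes.
The hands form a 60-degree angle at 27.27 minutes past 7:00.

Final answer: 27.27 minutes past 7:00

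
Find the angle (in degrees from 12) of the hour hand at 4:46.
The hour hand moves 30 degrees per hour and 0.5 degrees per minute.
At 4:46: (4) x 30 + 46 x 0.5 = 120 + 23 = 143 degrees

Final answer: 143 degrees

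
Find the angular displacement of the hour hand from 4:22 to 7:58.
The hour hand moves 0.5 degrees per minute.
Time elapsed: 7:58 - 4:22 = 216 minutes
Angular displacement: 216 x 0.5 = 108 degrees

Final answer: 108 degrees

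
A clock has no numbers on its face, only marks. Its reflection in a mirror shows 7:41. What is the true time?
Reflection across the vertical (12-6) axis maps a hand at angle A degrees to (360 - A) degrees, which sends a reading of T minutes past 12:00 to (720 - T) minutes past 12:00.
Mirror reads 7:41 = 461 minutes past 12:00.
Actual time: (720 - 461) mod 720 = 259 minutes = 4:19.

Final answer: 4:19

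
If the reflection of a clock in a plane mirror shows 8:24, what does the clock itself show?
Reflection across the vertical (12-6) axis maps a hand at angle A degrees to (360 - A) degrees, which sends a reading of T minutes past 12:00 to (720 - T) minutes past 12:00.
Mirror reads 8:24 = 504 minutes past 12:00.
Actual time: (720 - 504) mod 720 = 216 minutes = 3:36.

Final answer: 3:36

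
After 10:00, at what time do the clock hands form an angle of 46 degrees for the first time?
At t minutes past 10:00, the hour hand is at 30 x 10 + 0.5t degrees and the minute hand is at 6t degrees.
The smaller angle between them is 46 degrees when |30H - 5.5t| = 46 or |30H - 5.5t| = 314.
With H = 10, solve 30 x 10 - 5.5t = +/- target for each target:
  t = (30 x 10 - 46) / 5.5 = 46.18
  t = (30 x 10 + 46) / 5.5 = 62.91 (outside (0, 60))
  t = (30 x 10 - 314) / 5.5 = -2.55 (outside (0, 60))
  t = (30 x 10 + 314) / 5.5 = 111.64 (outside (0, 60))
Valid solutions in (0, 60): {46.18} minutes.
The first occurrence is t = 46.18 minutes.
The hands form a 46-degree angle at 46.18 minutes past 10:00.

Final answer: 46.18 minutes past 10:00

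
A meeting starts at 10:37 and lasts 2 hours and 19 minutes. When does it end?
Starting time: 10:37
Adding 19 minutes to 37 minutes: 37 + 19 = 56 minutes
Adding 2 hours: 10 + 2 = 12
Final time: 12:56

Final answer: 12:56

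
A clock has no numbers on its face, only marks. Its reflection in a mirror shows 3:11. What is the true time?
Reflection across the vertical (12-6) axis maps a hand at angle A degrees to (360 - A) degrees, which sends a reading of T minutes past 12:00 to (720 - T) minutes past 12:00.
Mirror reads 3:11 = 191 minutes past 12:00.
Actual time: (720 - 191) mod 720 = 529 minutes = 8:49.

Final answer: 8:49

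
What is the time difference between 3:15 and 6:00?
From 3:15 to 6:00:
(6 x 60 + 0) - (3 x 60 + 15) = 360 - 195 = 165 minutes
= 2 hours and 45 minutes

Final answer: 2 hours and 45 minutes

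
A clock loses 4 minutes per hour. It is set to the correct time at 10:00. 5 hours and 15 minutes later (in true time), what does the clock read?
For every 60 true minutes, the faulty clock advances 60 - 4 = 56 minutes.
True elapsed: 5 hours and 15 minutes = 315 minutes.
Faulty clock advances: 315 x 56/60 = 294 minutes (drift: 21 minutes behind).
Shown time: 10:00 + 294 minutes = 2:54.

Final answer: 2:54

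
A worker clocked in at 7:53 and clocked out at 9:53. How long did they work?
From 7:53 to 9:53:
(9 x 60 + 53) - (7 x 60 + 53) = 593 - 473 = 120 minutes
= 2 hours

Final answer: 2 hours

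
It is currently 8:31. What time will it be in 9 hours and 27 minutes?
Starting time: 8:31
Adding 27 minutes to 31 minutes: 31 + 27 = 58 minutes
Adding 9 hours: 8 + 9 = 17 - 12 = 5
Final time: 5:58

Final answer: 5:58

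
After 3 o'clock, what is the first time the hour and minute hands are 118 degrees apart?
At t minutes past 3:00, the hour hand is at 30 x 3 + 0.5t degrees and the minute hand is at 6t degrees.
The smaller angle between them is 118 degrees when |30H - 5.5t| = 118 or |30H - 5.5t| = 242.
With H = 3, solve 30 x 3 - 5.5t = +/- target for each target:
  t = (30 x 3 - 118) / 5.5 = -5.09 (outside (0, 60))
  t = (30 x 3 + 118) / 5.5 = 37.82
  t = (30 x 3 - 242) / 5.5 = -27.64 (outside (0, 60))
  t = (30 x 3 + 242) / 5.5 = 60.36 (outside (0, 60))
Valid solutions in (0, 60): {37.82} minutes.
The first occurrence is t = 37.82 minutes.
The hands form a 118-degree angle at 37.82 minutes past 3:00.

Final answer: 37.82 minutes past 3:00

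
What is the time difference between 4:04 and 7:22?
From 4:04 to 7:22:
(7 x 60 + 22) - (4 x 60 + 4) = 442 - 244 = 198 minutes
= 3 hours and 18 minutes

Final answer: 3 hours and 18 minutes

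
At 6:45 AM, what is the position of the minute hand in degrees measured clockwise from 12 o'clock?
The minute hand moves 6 degrees per minute.
At 6:45: 45 x 6 = 270 degrees

Final answer: 270 degrees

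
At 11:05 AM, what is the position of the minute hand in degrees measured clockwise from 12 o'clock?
The minute hand moves 6 degrees per minute.
At 11:05: 5 x 6 = 30 degrees

Final answer: 30 degrees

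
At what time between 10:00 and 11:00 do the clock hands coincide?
The minute hand gains 5.5 degrees per minute on the hour hand.
At 10:00, the hour hand is at 300 degrees and the minute hand is at 0 degrees.
The gap is 300 degrees. Time to close: 300/5.5 = 60 x 10/11 = 54.55 minutes.
The hands overlap at 54.55 minutes past 10:00.

Final answer: 54.55 minutes past 10:00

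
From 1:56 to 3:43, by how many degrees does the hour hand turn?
The hour hand moves 0.5 degrees per minute.
Time elapsed: 3:43 - 1:56 = 107 minutes
Angular displacement: 107 x 0.5 = 53.5 degrees

Final answer: 53.5 degrees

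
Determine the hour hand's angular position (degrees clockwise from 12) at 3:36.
The hour hand moves 30 degrees per hour and 0.5 degrees per minute.
At 3:36: (3) x 30 + 36 x 0.5 = 90 + 18 = 108 degrees

Final answer: 108 degrees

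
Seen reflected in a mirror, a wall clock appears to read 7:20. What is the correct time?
Reflection across the vertical (12-6) axis maps a hand at angle A degrees to (360 - A) degrees, which sends a reading of T minutes past 12:00 to (720 - T) minutes past 12:00.
Mirror reads 7:20 = 440 minutes past 12:00.
Actual time: (720 - 440) mod 720 = 280 minutes = 4:40.

Final answer: 4:40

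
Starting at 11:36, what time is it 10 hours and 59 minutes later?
Starting time: 11:36
Adding 59 minutes to 36 minutes: 36 + 59 = 95 minutes = 1 hour and 35 minutes
Adding 10 hours: 11 + 10 + 1 (carry) = 22 - 12 = 10
Final time: 10:35

Final answer: 10:35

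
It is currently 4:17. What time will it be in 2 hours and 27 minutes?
Starting time: 4:17
Adding 27 minutes to 17 minutes: 17 + 27 = 44 minutes
Adding 2 hours: 4 + 2 = 6
Final time: 6:44

Final answer: 6:44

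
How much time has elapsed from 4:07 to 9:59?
From 4:07 to 9:59:
(9 x 60 + 59) - (4 x 60 + 7) = 599 - 247 = 352 minutes
= 5 hours and 52 minutes

Final answer: 5 hours and 52 minutes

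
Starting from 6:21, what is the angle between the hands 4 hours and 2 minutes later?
First find the time 4 hours and 2 minutes after 6:21.
Total minutes: 6 x 60 + 21 + 4 x 60 + 2 = 623.
623 mod 720 = 623 minutes = 10:23.
Now compute the angle at 10:23:
Hour hand: 10 x 30 + 23 x 0.5 = 311.5 degrees
Minute hand: 23 x 6 = 138 degrees
Difference: |311.5 - 138| = 173.5 degrees
The angle is 173.5 degrees

Final answer: 173.5 degrees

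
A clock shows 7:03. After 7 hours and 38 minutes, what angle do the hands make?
First find the time 7 hours and 38 minutes after 7:03.
Total minutes: 7 x 60 + 3 + 7 x 60 + 38 = 881.
881 mod 720 = 161 minutes = 2:41.
Now compute the angle at 2:41:
Hour hand: 2 x 30 + 41 x 0.5 = 80.5 degrees
Minute hand: 41 x 6 = 246 degrees
Difference: |80.5 - 246| = 165.5 degrees
The angle is 165.5 degrees

Final answer: 165.5 degrees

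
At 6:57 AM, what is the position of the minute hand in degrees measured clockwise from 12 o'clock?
The minute hand moves 6 degrees per minute.
At 6:57: 57 x 6 = 342 degrees

Final answer: 342 degrees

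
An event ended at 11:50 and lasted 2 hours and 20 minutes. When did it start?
Starting time: 11:50 = 710 total minutes past 12:00
Subtracting: 2 hours and 20 minutes = 140 minutes
710 - 140 = 570 minutes
= 9 hours and 30 minutes past 12:00 = 9:30

Final answer: 9:30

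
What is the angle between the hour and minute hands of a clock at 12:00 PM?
Hour hand position: 0 x 30 + 0 x 0.5 = 0 degrees
Minute hand position: 0 x 6 = 0 degrees
Difference: |0 - 0| = 0 degrees
The angle between the hands is 0 degrees

Final answer: 0 degrees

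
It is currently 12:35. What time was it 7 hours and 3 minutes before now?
Starting time: 12:35 = 35 total minutes past 12:00
Subtracting: 7 hours and 3 minutes = 423 minutes
35 - 423 = -388 (negative, add 12 hours = 720) = 332 minutes
= 5 hours and 32 minutes past 12:00 = 5:32

Final answer: 5:32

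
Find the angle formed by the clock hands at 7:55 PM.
Hour hand position: 7 x 30 + 55 x 0.5 = 237.5 degrees
Minute hand position: 55 x 6 = 330 degrees
Difference: |237.5 - 330| = 92.5 degrees
The angle between the hands is 92.5 degrees

Final answer: 92.5 degrees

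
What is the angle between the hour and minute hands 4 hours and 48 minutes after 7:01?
First find the time 4 hours and 48 minutes after 7:01.
Total minutes: 7 x 60 + 1 + 4 x 60 + 48 = 709.
709 mod 720 = 709 minutes = 11:49.
Now compute the angle at 11:49:
Hour hand: 11 x 30 + 49 x 0.5 = 354.5 degrees
Minute hand: 49 x 6 = 294 degrees
Difference: |354.5 - 294| = 60.5 degrees
The angle is 60.5 degrees

Final answer: 60.5 degrees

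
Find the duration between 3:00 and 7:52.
From 3:00 to 7:52:
(7 x 60 + 52) - (3 x 60 + 0) = 472 - 180 = 292 minutes
= 4 hours and 52 minutes

Final answer: 4 hours and 52 minutes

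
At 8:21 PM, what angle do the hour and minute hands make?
Hour hand position: 8 x 30 + 21 x 0.5 = 250.5 degrees
Minute hand position: 21 x 6 = 126 degrees
Difference: |250.5 - 126| = 124.5 degrees
The angle between the hands is 124.5 degrees

Final answer: 124.5 degrees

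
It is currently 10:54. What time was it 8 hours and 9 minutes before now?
Starting time: 10:54 = 654 total minutes past 12:00
Subtracting: 8 hours and 9 minutes = 489 minutes
654 - 489 = 165 minutes
= 2 hours and 45 minutes past 12:00 = 2:45

Final answer: 2:45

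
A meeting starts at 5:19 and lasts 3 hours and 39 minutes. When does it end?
Starting time: 5:19
Adding 39 minutes to 19 minutes: 19 + 39 = 58 minutes
Adding 3 hours: 5 + 3 = 8
Final time: 8:58

Final answer: 8:58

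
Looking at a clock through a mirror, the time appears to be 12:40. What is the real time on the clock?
Reflection across the vertical (12-6) axis maps a hand at angle A degrees to (360 - A) degrees, which sends a reading of T minutes past 12:00 to (720 - T) minutes past 12:00.
Mirror reads 12:40 = 40 minutes past 12:00.
Actual time: (720 - 40) mod 720 = 680 minutes = 11:20.

Final answer: 11:20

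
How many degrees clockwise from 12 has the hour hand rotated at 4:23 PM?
The hour hand moves 30 degrees per hour and 0.5 degrees per minute.
At 4:23: (4) x 30 + 23 x 0.5 = 120 + 11.5 = 131.5 degrees

Final answer: 131.5 degrees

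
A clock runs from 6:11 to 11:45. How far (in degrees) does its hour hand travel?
The hour hand moves 0.5 degrees per minute.
Time elapsed: 11:45 - 6:11 = 334 minutes
Angular displacement: 334 x 0.5 = 167 degrees

Final answer: 167 degrees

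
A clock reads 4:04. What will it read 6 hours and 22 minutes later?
Starting time: 4:04
Adding 22 minutes to 4 minutes: 4 + 22 = 26 minutes
Adding 6 hours: 4 + 6 = 10
Final time: 10:26

Final answer: 10:26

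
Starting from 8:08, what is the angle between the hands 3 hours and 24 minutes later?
First find the time 3 hours and 24 minutes after 8:08.
Total minutes: 8 x 60 + 8 + 3 x 60 + 24 = 692.
692 mod 720 = 692 minutes = 11:32.
Now compute the angle at 11:32:
Hour hand: 11 x 30 + 32 x 0.5 = 346 degrees
Minute hand: 32 x 6 = 192 degrees
Difference: |346 - 192| = 154 degrees
The angle is 154 degrees

Final answer: 154 degrees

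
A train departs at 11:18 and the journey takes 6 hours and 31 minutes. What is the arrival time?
Starting time: 11:18
Adding 31 minutes to 18 minutes: 18 + 31 = 49 minutes
Adding 6 hours: 11 + 6 = 17 - 12 = 5
Final time: 5:49

Final answer: 5:49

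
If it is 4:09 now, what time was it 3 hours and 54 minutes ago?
Starting time: 4:09 = 249 total minutes past 12:00
Subtracting: 3 hours and 54 minutes = 234 minutes
249 - 234 = 15 minutes
= 15 minutes past 12:00 = 12:15

Final answer: 12:15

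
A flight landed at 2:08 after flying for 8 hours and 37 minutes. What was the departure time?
Starting time: 2:08 = 128 total minutes past 12:00
Subtracting: 8 hours and 37 minutes = 517 minutes
128 - 517 = -389 (negative, add 12 hours = 720) = 331 minutes
= 5 hours and 31 minutes past 12:00 = 5:31

Final answer: 5:31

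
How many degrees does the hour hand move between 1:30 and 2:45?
The hour hand moves 0.5 degrees per minute.
Time elapsed: 2:45 - 1:30 = 75 minutes
Angular displacement: 75 x 0.5 = 37.5 degrees

Final answer: 37.5 degrees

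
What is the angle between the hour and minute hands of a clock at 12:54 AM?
Hour hand position: 0 x 30 + 54 x 0.5 = 27 degrees
Minute hand position: 54 x 6 = 324 degrees
Difference: |27 - 324| = 297 degrees
Since 297 > 180, the smaller angle is 360 - 297 = 63 degrees

Final answer: 63 degrees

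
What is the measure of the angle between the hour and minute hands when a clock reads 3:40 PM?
Hour hand position: 3 x 30 + 40 x 0.5 = 110 degrees
Minute hand position: 40 x 6 = 240 degrees
Difference: |110 - 240| = 130 degrees
The angle between the hands is 130 degrees

Final answer: 130 degrees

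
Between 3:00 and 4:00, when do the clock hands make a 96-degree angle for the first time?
At t minutes past 3:00, the hour hand is at 30 x 3 + 0.5t degrees and the minute hand is at 6t degrees.
The smaller angle between them is 96 degrees when |30H - 5.5t| = 96 or |30H - 5.5t| = 264.
With H = 3, solve 30 x 3 - 5.5t = +/- target for each target:
  t = (30 x 3 - 96) / 5.5 = -1.09 (outside (0, 60))
  t = (30 x 3 + 96) / 5.5 = 33.82
  t = (30 x 3 - 264) / 5.5 = -31.64 (outside (0, 60))
  t = (30 x 3 + 264) / 5.5 = 64.36 (outside (0, 60))
Valid solutions in (0, 60): {33.82} minutes.
The first occurrence is t = 33.82 minutes.
The hands form a 96-degree angle at 33.82 minutes past 3:00.

Final answer: 33.82 minutes past 3:00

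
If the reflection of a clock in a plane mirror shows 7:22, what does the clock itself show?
Reflection across the vertical (12-6) axis maps a hand at angle A degrees to (360 - A) degrees, which sends a reading of T minutes past 12:00 to (720 - T) minutes past 12:00.
Mirror reads 7:22 = 442 minutes past 12:00.
Actual time: (720 - 442) mod 720 = 278 minutes = 4:38.

Final answer: 4:38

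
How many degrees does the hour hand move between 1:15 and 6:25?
The hour hand moves 0.5 degrees per minute.
Time elapsed: 6:25 - 1:15 = 310 minutes
Angular displacement: 310 x 0.5 = 155 degrees

Final answer: 155 degrees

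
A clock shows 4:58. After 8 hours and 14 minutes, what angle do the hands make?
First find the time 8 hours and 14 minutes after 4:58.
Total minutes: 4 x 60 + 58 + 8 x 60 + 14 = 792.
792 mod 720 = 72 minutes = 1:12.
Now compute the angle at 1:12:
Hour hand: 1 x 30 + 12 x 0.5 = 36 degrees
Minute hand: 12 x 6 = 72 degrees
Difference: |36 - 72| = 36 degrees
The angle is 36 degrees

Final answer: 36 degrees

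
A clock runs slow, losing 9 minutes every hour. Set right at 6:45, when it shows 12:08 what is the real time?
For every 60 true minutes, the faulty clock advances 51 minutes, so 1 faulty-clock minute corresponds to 60/51 true minutes.
From 6:45 to 12:08 on the faulty dial is 323 minutes.
True elapsed: 323 x 60/51 = 380 minutes = 6 hours and 20 minutes.
True time: 6:45 + 6 hours and 20 minutes = 1:05.

Final answer: 1:05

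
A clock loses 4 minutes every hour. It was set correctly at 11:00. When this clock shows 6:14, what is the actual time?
For every 60 true minutes, the faulty clock advances 56 minutes, so 1 faulty-clock minute corresponds to 60/56 true minutes.
From 11:00 to 6:14 on the faulty dial is 434 minutes.
True elapsed: 434 x 60/56 = 465 minutes = 7 hours and 45 minutes.
True time: 11:00 + 7 hours and 45 minutes = 6:45.

Final answer: 6:45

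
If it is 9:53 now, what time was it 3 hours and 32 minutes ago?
Starting time: 9:53 = 593 total minutes past 12:00
Subtracting: 3 hours and 32 minutes = 212 minutes
593 - 212 = 381 minutes
= 6 hours and 21 minutes past 12:00 = 6:21

Final answer: 6:21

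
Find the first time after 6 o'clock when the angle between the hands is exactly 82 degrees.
At t minutes past 6:00, the hour hand is at 30 x 6 + 0.5t degrees and the minute hand is at 6t degrees.
The smaller angle between them is 82 degrees when |30H - 5.5t| = 82 or |30H - 5.5t| = 278.
With H = 6, solve 30 x 6 - 5.5t = +/- target for each target:
  t = (30 x 6 - 82) / 5.5 = 17.82
  t = (30 x 6 + 82) / 5.5 = 47.64
  t = (30 x 6 - 278) / 5.5 = -17.82 (outside (0, 60))
  t = (30 x 6 + 278) / 5.5 = 83.27 (outside (0, 60))
Valid solutions in (0, 60): {17.82, 47.64} minutes.
The first occurrence is t = 17.82 minutes.
The hands form a 82-degree angle at 17.82 minutes past 6:00.

Final answer: 17.82 minutes past 6:00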